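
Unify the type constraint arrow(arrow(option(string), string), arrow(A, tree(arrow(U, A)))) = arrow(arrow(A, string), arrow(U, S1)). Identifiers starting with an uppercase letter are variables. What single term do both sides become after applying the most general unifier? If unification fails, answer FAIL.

arrow(arrow(option(string), string), arrow(option(string), tree(arrow(option(string), option(string)))))

Decompose arrow/2: arrow(option(string), string) = arrow(A, string),  arrow(A, tree(arrow(U, A))) = arrow(U, S1).
Decompose arrow/2: option(string) = A,  string = string.
Bind A := option(string); substituting into the one remaining equation that mentions A gives: arrow(option(string), tree(arrow(U, option(string)))) = arrow(U, S1).
Delete trivial equation string = string.
Decompose arrow/2: option(string) = U,  tree(arrow(U, option(string))) = S1.
Bind U := option(string); substituting into the remaining equation gives: tree(arrow(option(string), option(string))) = S1.
Bind S1 := tree(arrow(option(string), option(string))).
Applying the MGU to either side gives arrow(arrow(option(string), string), arrow(option(string), tree(arrow(option(string), option(string))))).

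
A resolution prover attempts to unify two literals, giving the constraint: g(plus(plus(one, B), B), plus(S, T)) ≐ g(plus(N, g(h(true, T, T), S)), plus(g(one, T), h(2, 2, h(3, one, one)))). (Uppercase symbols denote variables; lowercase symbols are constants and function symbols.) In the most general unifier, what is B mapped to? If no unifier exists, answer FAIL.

Decompose g/2: plus(plus(one, B), B) ≐ plus(N, g(h(true, T, T), S)),  plus(S, T) ≐ plus(g(one, T), h(2, 2, h(3, one, one))).
Decompose plus/2: plus(one, B) ≐ N,  B ≐ g(h(true, T, T), S).
Bind N := plus(one, B); no other remaining equation mentions N.
Bind B := g(h(true, T, T), S); no other remaining equation mentions B. Substituting into the earlier binding gives N := plus(one, g(h(true, T, T), S)).
Decompose plus/2: S ≐ g(one, T),  T ≐ h(2, 2, h(3, one, one)).
Bind S := g(one, T); no other remaining equation mentions S. Substituting into the earlier bindings gives N := plus(one, g(h(true, T, T), g(one, T))), B := g(h(true, T, T), g(one, T)).
Bind T := h(2, 2, h(3, one, one)). Substituting into the earlier bindings gives N := plus(one, g(h(true, h(2, 2, h(3, one, one)), h(2, 2, h(3, one, one))), g(one, h(2, 2, h(3, one, one))))), B := g(h(true, h(2, 2, h(3, one, one)), h(2, 2, h(3, one, one))), g(one, h(2, 2, h(3, one, one)))), S := g(one, h(2, 2, h(3, one, one))).
MGU = { N -> plus(one, g(h(true, h(2, 2, h(3, one, one)), h(2, 2, h(3, one, one))), g(one, h(2, 2, h(3, one, one))))), B -> g(h(true, h(2, 2, h(3, one, one)), h(2, 2, h(3, one, one))), g(one, h(2, 2, h(3, one, one)))), S -> g(one, h(2, 2, h(3, one, one))), T -> h(2, 2, h(3, one, one)) }, so B -> g(h(true, h(2, 2, h(3, one, one)), h(2, 2, h(3, one, one))), g(one, h(2, 2, h(3, one, one)))).

g(h(true, h(2, 2, h(3, one, one)), h(2, 2, h(3, one, one))), g(one, h(2, 2, h(3, one, one))))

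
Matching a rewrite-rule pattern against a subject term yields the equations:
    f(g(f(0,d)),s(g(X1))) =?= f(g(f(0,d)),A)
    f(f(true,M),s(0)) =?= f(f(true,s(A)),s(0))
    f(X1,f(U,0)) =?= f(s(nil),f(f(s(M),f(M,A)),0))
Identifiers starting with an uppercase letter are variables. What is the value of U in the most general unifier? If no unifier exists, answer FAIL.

f(s(s(s(g(s(nil))))),f(s(s(g(s(nil)))),s(g(s(nil)))))

Decompose f/2: g(f(0,d)) =?= g(f(0,d)),  s(g(X1)) =?= A.
Delete trivial equation g(f(0,d)) =?= g(f(0,d)).
Bind A := s(g(X1)); substituting into the remaining equations gives: f(f(true,M),s(0)) =?= f(f(true,s(s(g(X1)))),s(0)),  f(X1,f(U,0)) =?= f(s(nil),f(f(s(M),f(M,s(g(X1)))),0)).
Decompose f/2: f(true,M) =?= f(true,s(s(g(X1)))),  s(0) =?= s(0).
Decompose f/2: true =?= true,  M =?= s(s(g(X1))).
Delete trivial equation true =?= true.
Bind M := s(s(g(X1))); substituting into the one remaining equation that mentions M gives: f(X1,f(U,0)) =?= f(s(nil),f(f(s(s(s(g(X1)))),f(s(s(g(X1))),s(g(X1)))),0)).
Delete trivial equation s(0) =?= s(0).
Decompose f/2: X1 =?= s(nil),  f(U,0) =?= f(f(s(s(s(g(X1)))),f(s(s(g(X1))),s(g(X1)))),0).
Bind X1 := s(nil); substituting into the remaining equation gives: f(U,0) =?= f(f(s(s(s(g(s(nil))))),f(s(s(g(s(nil)))),s(g(s(nil))))),0). Substituting into the earlier bindings gives A := s(g(s(nil))), M := s(s(g(s(nil)))).
Decompose f/2: U =?= f(s(s(s(g(s(nil))))),f(s(s(g(s(nil)))),s(g(s(nil))))),  0 =?= 0.
Bind U := f(s(s(s(g(s(nil))))),f(s(s(g(s(nil)))),s(g(s(nil))))); no other remaining equation mentions U.
Delete trivial equation 0 =?= 0.
MGU = { A -> s(g(s(nil))), M -> s(s(g(s(nil)))), X1 -> s(nil), U -> f(s(s(s(g(s(nil))))),f(s(s(g(s(nil)))),s(g(s(nil))))) }, so U -> f(s(s(s(g(s(nil))))),f(s(s(g(s(nil)))),s(g(s(nil))))).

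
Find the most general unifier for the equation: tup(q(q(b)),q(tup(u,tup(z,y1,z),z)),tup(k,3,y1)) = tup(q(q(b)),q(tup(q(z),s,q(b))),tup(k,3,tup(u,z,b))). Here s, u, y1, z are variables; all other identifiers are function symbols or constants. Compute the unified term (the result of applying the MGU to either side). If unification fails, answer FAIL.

Decompose tup/3: q(q(b)) = q(q(b)),  q(tup(u,tup(z,y1,z),z)) = q(tup(q(z),s,q(b))),  tup(k,3,y1) = tup(k,3,tup(u,z,b)).
Delete trivial equation q(q(b)) = q(q(b)).
Decompose q/1: tup(u,tup(z,y1,z),z) = tup(q(z),s,q(b)).
Decompose tup/3: u = q(z),  tup(z,y1,z) = s,  z = q(b).
Bind u := q(z); substituting into the one remaining equation that mentions u gives: tup(k,3,y1) = tup(k,3,tup(q(z),z,b)).
Bind s := tup(z,y1,z); no other remaining equation mentions s.
Bind z := q(b); substituting into the remaining equation gives: tup(k,3,y1) = tup(k,3,tup(q(q(b)),q(b),b)). Substituting into the earlier bindings gives u := q(q(b)), s := tup(q(b),y1,q(b)).
Decompose tup/3: k = k,  3 = 3,  y1 = tup(q(q(b)),q(b),b).
Delete trivial equation k = k.
Delete trivial equation 3 = 3.
Bind y1 := tup(q(q(b)),q(b),b). Substituting into the earlier binding gives s := tup(q(b),tup(q(q(b)),q(b),b),q(b)).
Applying the MGU to either side gives tup(q(q(b)),q(tup(q(q(b)),tup(q(b),tup(q(q(b)),q(b),b),q(b)),q(b))),tup(k,3,tup(q(q(b)),q(b),b))).

tup(q(q(b)),q(tup(q(q(b)),tup(q(b),tup(q(q(b)),q(b),b),q(b)),q(b))),tup(k,3,tup(q(q(b)),q(b),b)))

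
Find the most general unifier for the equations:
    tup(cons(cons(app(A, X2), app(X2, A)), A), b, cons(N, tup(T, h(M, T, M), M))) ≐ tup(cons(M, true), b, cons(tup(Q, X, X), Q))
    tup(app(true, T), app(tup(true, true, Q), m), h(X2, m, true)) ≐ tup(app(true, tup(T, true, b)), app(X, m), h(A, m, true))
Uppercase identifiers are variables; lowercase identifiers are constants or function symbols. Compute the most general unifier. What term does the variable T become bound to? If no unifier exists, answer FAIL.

FAIL

Decompose tup/3: cons(cons(app(A, X2), app(X2, A)), A) ≐ cons(M, true),  b ≐ b,  cons(N, tup(T, h(M, T, M), M)) ≐ cons(tup(Q, X, X), Q).
Decompose cons/2: cons(app(A, X2), app(X2, A)) ≐ M,  A ≐ true.
Bind M := cons(app(A, X2), app(X2, A)); substituting into the one remaining equation that mentions M gives: cons(N, tup(T, h(cons(app(A, X2), app(X2, A)), T, cons(app(A, X2), app(X2, A))), cons(app(A, X2), app(X2, A)))) ≐ cons(tup(Q, X, X), Q).
Bind A := true; substituting into the 2 remaining equations that mention A gives: cons(N, tup(T, h(cons(app(true, X2), app(X2, true)), T, cons(app(true, X2), app(X2, true))), cons(app(true, X2), app(X2, true)))) ≐ cons(tup(Q, X, X), Q),  tup(app(true, T), app(tup(true, true, Q), m), h(X2, m, true)) ≐ tup(app(true, tup(T, true, b)), app(X, m), h(true, m, true)). Substituting into the earlier binding gives M := cons(app(true, X2), app(X2, true)).
Delete trivial equation b ≐ b.
Decompose cons/2: N ≐ tup(Q, X, X),  tup(T, h(cons(app(true, X2), app(X2, true)), T, cons(app(true, X2), app(X2, true))), cons(app(true, X2), app(X2, true))) ≐ Q.
Bind N := tup(Q, X, X); no other remaining equation mentions N.
Bind Q := tup(T, h(cons(app(true, X2), app(X2, true)), T, cons(app(true, X2), app(X2, true))), cons(app(true, X2), app(X2, true))); substituting into the remaining equation gives: tup(app(true, T), app(tup(true, true, tup(T, h(cons(app(true, X2), app(X2, true)), T, cons(app(true, X2), app(X2, true))), cons(app(true, X2), app(X2, true)))), m), h(X2, m, true)) ≐ tup(app(true, tup(T, true, b)), app(X, m), h(true, m, true)). Substituting into the earlier binding gives N := tup(tup(T, h(cons(app(true, X2), app(X2, true)), T, cons(app(true, X2), app(X2, true))), cons(app(true, X2), app(X2, true))), X, X).
Decompose tup/3: app(true, T) ≐ app(true, tup(T, true, b)),  app(tup(true, true, tup(T, h(cons(app(true, X2), app(X2, true)), T, cons(app(true, X2), app(X2, true))), cons(app(true, X2), app(X2, true)))), m) ≐ app(X, m),  h(X2, m, true) ≐ h(true, m, true).
Decompose app/2: true ≐ true,  T ≐ tup(T, true, b).
Delete trivial equation true ≐ true.
Occurs check fails: T occurs in tup(T, true, b); the equation T ≐ tup(T, true, b) has no finite solution.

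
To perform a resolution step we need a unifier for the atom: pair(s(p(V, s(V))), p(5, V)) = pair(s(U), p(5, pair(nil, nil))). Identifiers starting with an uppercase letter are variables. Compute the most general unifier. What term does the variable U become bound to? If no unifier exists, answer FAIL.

Decompose pair/2: s(p(V, s(V))) = s(U),  p(5, V) = p(5, pair(nil, nil)).
Decompose s/1: p(V, s(V)) = U.
Bind U := p(V, s(V)); no other remaining equation mentions U.
Decompose p/2: 5 = 5,  V = pair(nil, nil).
Delete trivial equation 5 = 5.
Bind V := pair(nil, nil). Substituting into the earlier binding gives U := p(pair(nil, nil), s(pair(nil, nil))).
MGU = { U ↦ p(pair(nil, nil), s(pair(nil, nil))), V ↦ pair(nil, nil) }, so U ↦ p(pair(nil, nil), s(pair(nil, nil))).

p(pair(nil, nil), s(pair(nil, nil)))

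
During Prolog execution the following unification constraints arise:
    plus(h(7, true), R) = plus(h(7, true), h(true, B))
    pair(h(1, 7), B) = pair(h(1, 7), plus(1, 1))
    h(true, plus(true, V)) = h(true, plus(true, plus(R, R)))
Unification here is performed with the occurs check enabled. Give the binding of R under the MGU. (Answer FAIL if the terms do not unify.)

h(true, plus(1, 1))

Decompose plus/2: h(7, true) = h(7, true),  R = h(true, B).
Delete trivial equation h(7, true) = h(7, true).
Bind R := h(true, B); substituting into the one remaining equation that mentions R gives: h(true, plus(true, V)) = h(true, plus(true, plus(h(true, B), h(true, B)))).
Decompose pair/2: h(1, 7) = h(1, 7),  B = plus(1, 1).
Delete trivial equation h(1, 7) = h(1, 7).
Bind B := plus(1, 1); substituting into the remaining equation gives: h(true, plus(true, V)) = h(true, plus(true, plus(h(true, plus(1, 1)), h(true, plus(1, 1))))). Substituting into the earlier binding gives R := h(true, plus(1, 1)).
Decompose h/2: true = true,  plus(true, V) = plus(true, plus(h(true, plus(1, 1)), h(true, plus(1, 1)))).
Delete trivial equation true = true.
Decompose plus/2: true = true,  V = plus(h(true, plus(1, 1)), h(true, plus(1, 1))).
Delete trivial equation true = true.
Bind V := plus(h(true, plus(1, 1)), h(true, plus(1, 1))).
MGU = { R -> h(true, plus(1, 1)), B -> plus(1, 1), V -> plus(h(true, plus(1, 1)), h(true, plus(1, 1))) }, so R -> h(true, plus(1, 1)).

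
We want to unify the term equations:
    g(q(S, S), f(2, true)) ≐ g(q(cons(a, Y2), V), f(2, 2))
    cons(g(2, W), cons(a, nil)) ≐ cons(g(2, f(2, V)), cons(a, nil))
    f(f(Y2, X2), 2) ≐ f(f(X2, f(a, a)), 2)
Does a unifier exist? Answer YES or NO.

NO

Decompose g/2: q(S, S) ≐ q(cons(a, Y2), V),  f(2, true) ≐ f(2, 2).
Decompose q/2: S ≐ cons(a, Y2),  S ≐ V.
Bind S := cons(a, Y2); substituting into the one remaining equation that mentions S gives: cons(a, Y2) ≐ V.
Bind V := cons(a, Y2); substituting into the one remaining equation that mentions V gives: cons(g(2, W), cons(a, nil)) ≐ cons(g(2, f(2, cons(a, Y2))), cons(a, nil)).
Decompose f/2: 2 ≐ 2,  true ≐ 2.
Delete trivial equation 2 ≐ 2.
Clash: constants true and 2 differ; no unifier exists.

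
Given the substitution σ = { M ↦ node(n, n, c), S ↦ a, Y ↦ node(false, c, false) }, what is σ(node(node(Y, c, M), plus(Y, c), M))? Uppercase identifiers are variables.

Replace each occurrence of M with node(n, n, c).
Replace each occurrence of Y with node(false, c, false).
Result: node(node(node(false, c, false), c, node(n, n, c)), plus(node(false, c, false), c), node(n, n, c)).

node(node(node(false, c, false), c, node(n, n, c)), plus(node(false, c, false), c), node(n, n, c))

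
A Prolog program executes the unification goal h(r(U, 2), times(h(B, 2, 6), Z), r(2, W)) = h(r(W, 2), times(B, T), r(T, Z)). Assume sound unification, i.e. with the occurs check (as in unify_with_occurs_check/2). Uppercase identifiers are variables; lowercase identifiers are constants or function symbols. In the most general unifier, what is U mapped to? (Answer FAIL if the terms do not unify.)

Decompose h/3: r(U, 2) = r(W, 2),  times(h(B, 2, 6), Z) = times(B, T),  r(2, W) = r(T, Z).
Decompose r/2: U = W,  2 = 2.
Bind U := W; no other remaining equation mentions U.
Delete trivial equation 2 = 2.
Decompose times/2: h(B, 2, 6) = B,  Z = T.
Occurs check fails: B occurs in h(B, 2, 6); the equation B = h(B, 2, 6) has no finite solution.

FAIL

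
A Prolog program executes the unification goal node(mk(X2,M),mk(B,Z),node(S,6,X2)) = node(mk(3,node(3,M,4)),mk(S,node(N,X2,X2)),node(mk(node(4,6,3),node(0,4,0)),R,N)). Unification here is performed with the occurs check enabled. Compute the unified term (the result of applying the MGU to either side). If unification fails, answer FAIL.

FAIL

Decompose node/3: mk(X2,M) = mk(3,node(3,M,4)),  mk(B,Z) = mk(S,node(N,X2,X2)),  node(S,6,X2) = node(mk(node(4,6,3),node(0,4,0)),R,N).
Decompose mk/2: X2 = 3,  M = node(3,M,4).
Bind X2 := 3; substituting into the 2 remaining equations that mention X2 gives: mk(B,Z) = mk(S,node(N,3,3)),  node(S,6,3) = node(mk(node(4,6,3),node(0,4,0)),R,N).
Occurs check fails: M occurs in node(3,M,4); the equation M = node(3,M,4) has no finite solution.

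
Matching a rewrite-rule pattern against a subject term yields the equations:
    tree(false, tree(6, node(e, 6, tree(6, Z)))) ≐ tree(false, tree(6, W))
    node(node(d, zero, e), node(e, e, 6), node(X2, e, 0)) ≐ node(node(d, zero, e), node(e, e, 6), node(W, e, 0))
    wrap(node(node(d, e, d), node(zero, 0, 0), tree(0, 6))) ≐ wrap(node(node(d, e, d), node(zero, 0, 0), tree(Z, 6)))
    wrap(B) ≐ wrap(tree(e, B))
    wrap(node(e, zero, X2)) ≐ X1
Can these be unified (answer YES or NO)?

NO

Decompose tree/2: false ≐ false,  tree(6, node(e, 6, tree(6, Z))) ≐ tree(6, W).
Delete trivial equation false ≐ false.
Decompose tree/2: 6 ≐ 6,  node(e, 6, tree(6, Z)) ≐ W.
Delete trivial equation 6 ≐ 6.
Bind W := node(e, 6, tree(6, Z)); substituting into the one remaining equation that mentions W gives: node(node(d, zero, e), node(e, e, 6), node(X2, e, 0)) ≐ node(node(d, zero, e), node(e, e, 6), node(node(e, 6, tree(6, Z)), e, 0)).
Decompose node/3: node(d, zero, e) ≐ node(d, zero, e),  node(e, e, 6) ≐ node(e, e, 6),  node(X2, e, 0) ≐ node(node(e, 6, tree(6, Z)), e, 0).
Delete trivial equation node(d, zero, e) ≐ node(d, zero, e).
Delete trivial equation node(e, e, 6) ≐ node(e, e, 6).
Decompose node/3: X2 ≐ node(e, 6, tree(6, Z)),  e ≐ e,  0 ≐ 0.
Bind X2 := node(e, 6, tree(6, Z)); substituting into the one remaining equation that mentions X2 gives: wrap(node(e, zero, node(e, 6, tree(6, Z)))) ≐ X1.
Delete trivial equation e ≐ e.
Delete trivial equation 0 ≐ 0.
Decompose wrap/1: node(node(d, e, d), node(zero, 0, 0), tree(0, 6)) ≐ node(node(d, e, d), node(zero, 0, 0), tree(Z, 6)).
Decompose node/3: node(d, e, d) ≐ node(d, e, d),  node(zero, 0, 0) ≐ node(zero, 0, 0),  tree(0, 6) ≐ tree(Z, 6).
Delete trivial equation node(d, e, d) ≐ node(d, e, d).
Delete trivial equation node(zero, 0, 0) ≐ node(zero, 0, 0).
Decompose tree/2: 0 ≐ Z,  6 ≐ 6.
Bind Z := 0; substituting into the one remaining equation that mentions Z gives: wrap(node(e, zero, node(e, 6, tree(6, 0)))) ≐ X1. Substituting into the earlier bindings gives W := node(e, 6, tree(6, 0)), X2 := node(e, 6, tree(6, 0)).
Delete trivial equation 6 ≐ 6.
Decompose wrap/1: B ≐ tree(e, B).
Occurs check fails: B occurs in tree(e, B); the equation B ≐ tree(e, B) has no finite solution.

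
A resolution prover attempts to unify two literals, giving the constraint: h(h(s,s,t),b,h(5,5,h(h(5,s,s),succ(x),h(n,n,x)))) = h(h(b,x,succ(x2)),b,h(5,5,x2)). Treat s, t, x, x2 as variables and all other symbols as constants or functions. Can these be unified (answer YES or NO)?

Decompose h/3: h(s,s,t) = h(b,x,succ(x2)),  b = b,  h(5,5,h(h(5,s,s),succ(x),h(n,n,x))) = h(5,5,x2).
Decompose h/3: s = b,  s = x,  t = succ(x2).
Bind s := b; substituting into the 2 remaining equations that mention s gives: b = x,  h(5,5,h(h(5,b,b),succ(x),h(n,n,x))) = h(5,5,x2).
Bind x := b; substituting into the one remaining equation that mentions x gives: h(5,5,h(h(5,b,b),succ(b),h(n,n,b))) = h(5,5,x2).
Bind t := succ(x2); no other remaining equation mentions t.
Delete trivial equation b = b.
Decompose h/3: 5 = 5,  5 = 5,  h(h(5,b,b),succ(b),h(n,n,b)) = x2.
Delete trivial equation 5 = 5.
Delete trivial equation 5 = 5.
Bind x2 := h(h(5,b,b),succ(b),h(n,n,b)). Substituting into the earlier binding gives t := succ(h(h(5,b,b),succ(b),h(n,n,b))).
No equations remain and no clash or occurs-check failure arose, so a unifier exists.

YES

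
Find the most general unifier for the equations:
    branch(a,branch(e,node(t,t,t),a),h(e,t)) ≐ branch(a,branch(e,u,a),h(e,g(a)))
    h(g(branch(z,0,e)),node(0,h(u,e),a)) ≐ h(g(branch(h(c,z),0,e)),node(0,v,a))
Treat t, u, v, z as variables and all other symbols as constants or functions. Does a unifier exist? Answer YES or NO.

Decompose branch/3: a ≐ a,  branch(e,node(t,t,t),a) ≐ branch(e,u,a),  h(e,t) ≐ h(e,g(a)).
Delete trivial equation a ≐ a.
Decompose branch/3: e ≐ e,  node(t,t,t) ≐ u,  a ≐ a.
Delete trivial equation e ≐ e.
Bind u := node(t,t,t); substituting into the one remaining equation that mentions u gives: h(g(branch(z,0,e)),node(0,h(node(t,t,t),e),a)) ≐ h(g(branch(h(c,z),0,e)),node(0,v,a)).
Delete trivial equation a ≐ a.
Decompose h/2: e ≐ e,  t ≐ g(a).
Delete trivial equation e ≐ e.
Bind t := g(a); substituting into the remaining equation gives: h(g(branch(z,0,e)),node(0,h(node(g(a),g(a),g(a)),e),a)) ≐ h(g(branch(h(c,z),0,e)),node(0,v,a)). Substituting into the earlier binding gives u := node(g(a),g(a),g(a)).
Decompose h/2: g(branch(z,0,e)) ≐ g(branch(h(c,z),0,e)),  node(0,h(node(g(a),g(a),g(a)),e),a) ≐ node(0,v,a).
Decompose g/1: branch(z,0,e) ≐ branch(h(c,z),0,e).
Decompose branch/3: z ≐ h(c,z),  0 ≐ 0,  e ≐ e.
Occurs check fails: z occurs in h(c,z); the equation z ≐ h(c,z) has no finite solution.

NO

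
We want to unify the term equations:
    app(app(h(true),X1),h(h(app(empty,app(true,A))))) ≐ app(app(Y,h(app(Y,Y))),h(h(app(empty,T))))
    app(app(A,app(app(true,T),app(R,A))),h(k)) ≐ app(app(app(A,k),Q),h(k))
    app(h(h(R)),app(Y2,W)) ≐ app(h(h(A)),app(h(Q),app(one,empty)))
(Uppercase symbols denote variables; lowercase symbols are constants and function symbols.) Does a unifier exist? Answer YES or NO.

NO

Decompose app/2: app(h(true),X1) ≐ app(Y,h(app(Y,Y))),  h(h(app(empty,app(true,A)))) ≐ h(h(app(empty,T))).
Decompose app/2: h(true) ≐ Y,  X1 ≐ h(app(Y,Y)).
Bind Y := h(true); substituting into the one remaining equation that mentions Y gives: X1 ≐ h(app(h(true),h(true))).
Bind X1 := h(app(h(true),h(true))); no other remaining equation mentions X1.
Decompose h/1: h(app(empty,app(true,A))) ≐ h(app(empty,T)).
Decompose h/1: app(empty,app(true,A)) ≐ app(empty,T).
Decompose app/2: empty ≐ empty,  app(true,A) ≐ T.
Delete trivial equation empty ≐ empty.
Bind T := app(true,A); substituting into the one remaining equation that mentions T gives: app(app(A,app(app(true,app(true,A)),app(R,A))),h(k)) ≐ app(app(app(A,k),Q),h(k)).
Decompose app/2: app(A,app(app(true,app(true,A)),app(R,A))) ≐ app(app(A,k),Q),  h(k) ≐ h(k).
Decompose app/2: A ≐ app(A,k),  app(app(true,app(true,A)),app(R,A)) ≐ Q.
Occurs check fails: A occurs in app(A,k); the equation A ≐ app(A,k) has no finite solution.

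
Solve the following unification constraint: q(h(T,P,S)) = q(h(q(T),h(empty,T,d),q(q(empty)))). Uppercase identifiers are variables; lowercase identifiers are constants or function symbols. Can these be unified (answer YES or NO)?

NO

Decompose q/1: h(T,P,S) = h(q(T),h(empty,T,d),q(q(empty))).
Decompose h/3: T = q(T),  P = h(empty,T,d),  S = q(q(empty)).
Occurs check fails: T occurs in q(T); the equation T = q(T) has no finite solution.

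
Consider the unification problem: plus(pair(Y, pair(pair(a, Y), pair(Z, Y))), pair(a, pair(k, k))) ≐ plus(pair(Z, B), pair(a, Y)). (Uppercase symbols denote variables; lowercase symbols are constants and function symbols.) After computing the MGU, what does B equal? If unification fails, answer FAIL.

pair(pair(a, pair(k, k)), pair(pair(k, k), pair(k, k)))

Decompose plus/2: pair(Y, pair(pair(a, Y), pair(Z, Y))) ≐ pair(Z, B),  pair(a, pair(k, k)) ≐ pair(a, Y).
Decompose pair/2: Y ≐ Z,  pair(pair(a, Y), pair(Z, Y)) ≐ B.
Bind Y := Z; substituting into the remaining equations gives: pair(pair(a, Z), pair(Z, Z)) ≐ B,  pair(a, pair(k, k)) ≐ pair(a, Z).
Bind B := pair(pair(a, Z), pair(Z, Z)); no other remaining equation mentions B.
Decompose pair/2: a ≐ a,  pair(k, k) ≐ Z.
Delete trivial equation a ≐ a.
Bind Z := pair(k, k). Substituting into the earlier bindings gives Y := pair(k, k), B := pair(pair(a, pair(k, k)), pair(pair(k, k), pair(k, k))).
MGU = { Y := pair(k, k), B := pair(pair(a, pair(k, k)), pair(pair(k, k), pair(k, k))), Z := pair(k, k) }, so B := pair(pair(a, pair(k, k)), pair(pair(k, k), pair(k, k))).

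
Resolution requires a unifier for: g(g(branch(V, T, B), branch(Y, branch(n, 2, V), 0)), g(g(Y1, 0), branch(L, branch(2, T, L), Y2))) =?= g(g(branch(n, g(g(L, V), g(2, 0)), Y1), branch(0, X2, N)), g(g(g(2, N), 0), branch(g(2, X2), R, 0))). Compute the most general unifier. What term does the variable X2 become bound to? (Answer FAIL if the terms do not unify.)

branch(n, 2, n)

Decompose g/2: g(branch(V, T, B), branch(Y, branch(n, 2, V), 0)) =?= g(branch(n, g(g(L, V), g(2, 0)), Y1), branch(0, X2, N)),  g(g(Y1, 0), branch(L, branch(2, T, L), Y2)) =?= g(g(g(2, N), 0), branch(g(2, X2), R, 0)).
Decompose g/2: branch(V, T, B) =?= branch(n, g(g(L, V), g(2, 0)), Y1),  branch(Y, branch(n, 2, V), 0) =?= branch(0, X2, N).
Decompose branch/3: V =?= n,  T =?= g(g(L, V), g(2, 0)),  B =?= Y1.
Bind V := n; substituting into the 2 remaining equations that mention V gives: T =?= g(g(L, n), g(2, 0)),  branch(Y, branch(n, 2, n), 0) =?= branch(0, X2, N).
Bind T := g(g(L, n), g(2, 0)); substituting into the one remaining equation that mentions T gives: g(g(Y1, 0), branch(L, branch(2, g(g(L, n), g(2, 0)), L), Y2)) =?= g(g(g(2, N), 0), branch(g(2, X2), R, 0)).
Bind B := Y1; no other remaining equation mentions B.
Decompose branch/3: Y =?= 0,  branch(n, 2, n) =?= X2,  0 =?= N.
Bind Y := 0; no other remaining equation mentions Y.
Bind X2 := branch(n, 2, n); substituting into the one remaining equation that mentions X2 gives: g(g(Y1, 0), branch(L, branch(2, g(g(L, n), g(2, 0)), L), Y2)) =?= g(g(g(2, N), 0), branch(g(2, branch(n, 2, n)), R, 0)).
Bind N := 0; substituting into the remaining equation gives: g(g(Y1, 0), branch(L, branch(2, g(g(L, n), g(2, 0)), L), Y2)) =?= g(g(g(2, 0), 0), branch(g(2, branch(n, 2, n)), R, 0)).
Decompose g/2: g(Y1, 0) =?= g(g(2, 0), 0),  branch(L, branch(2, g(g(L, n), g(2, 0)), L), Y2) =?= branch(g(2, branch(n, 2, n)), R, 0).
Decompose g/2: Y1 =?= g(2, 0),  0 =?= 0.
Bind Y1 := g(2, 0); no other remaining equation mentions Y1. Substituting into the earlier binding gives B := g(2, 0).
Delete trivial equation 0 =?= 0.
Decompose branch/3: L =?= g(2, branch(n, 2, n)),  branch(2, g(g(L, n), g(2, 0)), L) =?= R,  Y2 =?= 0.
Bind L := g(2, branch(n, 2, n)); substituting into the one remaining equation that mentions L gives: branch(2, g(g(g(2, branch(n, 2, n)), n), g(2, 0)), g(2, branch(n, 2, n))) =?= R. Substituting into the earlier binding gives T := g(g(g(2, branch(n, 2, n)), n), g(2, 0)).
Bind R := branch(2, g(g(g(2, branch(n, 2, n)), n), g(2, 0)), g(2, branch(n, 2, n))); no other remaining equation mentions R.
Bind Y2 := 0.
MGU = { V := n, T := g(g(g(2, branch(n, 2, n)), n), g(2, 0)), B := g(2, 0), Y := 0, X2 := branch(n, 2, n), N := 0, Y1 := g(2, 0), L := g(2, branch(n, 2, n)), R := branch(2, g(g(g(2, branch(n, 2, n)), n), g(2, 0)), g(2, branch(n, 2, n))), Y2 := 0 }, so X2 := branch(n, 2, n).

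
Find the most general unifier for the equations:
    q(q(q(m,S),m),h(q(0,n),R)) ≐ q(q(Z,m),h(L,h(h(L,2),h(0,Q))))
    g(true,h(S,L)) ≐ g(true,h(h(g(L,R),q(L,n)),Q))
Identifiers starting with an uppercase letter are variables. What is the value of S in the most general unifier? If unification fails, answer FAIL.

h(g(q(0,n),h(h(q(0,n),2),h(0,q(0,n)))),q(q(0,n),n))

Decompose q/2: q(q(m,S),m) ≐ q(Z,m),  h(q(0,n),R) ≐ h(L,h(h(L,2),h(0,Q))).
Decompose q/2: q(m,S) ≐ Z,  m ≐ m.
Bind Z := q(m,S); no other remaining equation mentions Z.
Delete trivial equation m ≐ m.
Decompose h/2: q(0,n) ≐ L,  R ≐ h(h(L,2),h(0,Q)).
Bind L := q(0,n); substituting into the remaining equations gives: R ≐ h(h(q(0,n),2),h(0,Q)),  g(true,h(S,q(0,n))) ≐ g(true,h(h(g(q(0,n),R),q(q(0,n),n)),Q)).
Bind R := h(h(q(0,n),2),h(0,Q)); substituting into the remaining equation gives: g(true,h(S,q(0,n))) ≐ g(true,h(h(g(q(0,n),h(h(q(0,n),2),h(0,Q))),q(q(0,n),n)),Q)).
Decompose g/2: true ≐ true,  h(S,q(0,n)) ≐ h(h(g(q(0,n),h(h(q(0,n),2),h(0,Q))),q(q(0,n),n)),Q).
Delete trivial equation true ≐ true.
Decompose h/2: S ≐ h(g(q(0,n),h(h(q(0,n),2),h(0,Q))),q(q(0,n),n)),  q(0,n) ≐ Q.
Bind S := h(g(q(0,n),h(h(q(0,n),2),h(0,Q))),q(q(0,n),n)); no other remaining equation mentions S. Substituting into the earlier binding gives Z := q(m,h(g(q(0,n),h(h(q(0,n),2),h(0,Q))),q(q(0,n),n))).
Bind Q := q(0,n). Substituting into the earlier bindings gives Z := q(m,h(g(q(0,n),h(h(q(0,n),2),h(0,q(0,n)))),q(q(0,n),n))), R := h(h(q(0,n),2),h(0,q(0,n))), S := h(g(q(0,n),h(h(q(0,n),2),h(0,q(0,n)))),q(q(0,n),n)).
MGU = { Z ↦ q(m,h(g(q(0,n),h(h(q(0,n),2),h(0,q(0,n)))),q(q(0,n),n))), L ↦ q(0,n), R ↦ h(h(q(0,n),2),h(0,q(0,n))), S ↦ h(g(q(0,n),h(h(q(0,n),2),h(0,q(0,n)))),q(q(0,n),n)), Q ↦ q(0,n) }, so S ↦ h(g(q(0,n),h(h(q(0,n),2),h(0,q(0,n)))),q(q(0,n),n)).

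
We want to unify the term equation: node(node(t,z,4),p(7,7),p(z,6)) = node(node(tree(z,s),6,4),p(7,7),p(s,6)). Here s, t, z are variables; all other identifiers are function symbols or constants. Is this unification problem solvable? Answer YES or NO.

Decompose node/3: node(t,z,4) = node(tree(z,s),6,4),  p(7,7) = p(7,7),  p(z,6) = p(s,6).
Decompose node/3: t = tree(z,s),  z = 6,  4 = 4.
Bind t := tree(z,s); no other remaining equation mentions t.
Bind z := 6; substituting into the one remaining equation that mentions z gives: p(6,6) = p(s,6). Substituting into the earlier binding gives t := tree(6,s).
Delete trivial equation 4 = 4.
Delete trivial equation p(7,7) = p(7,7).
Decompose p/2: 6 = s,  6 = 6.
Bind s := 6; no other remaining equation mentions s. Substituting into the earlier binding gives t := tree(6,6).
Delete trivial equation 6 = 6.
No equations remain and no clash or occurs-check failure arose, so a unifier exists.

YES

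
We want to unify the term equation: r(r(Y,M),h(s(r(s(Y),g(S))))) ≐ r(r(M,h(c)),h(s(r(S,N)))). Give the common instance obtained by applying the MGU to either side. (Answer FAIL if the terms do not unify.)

r(r(h(c),h(c)),h(s(r(s(h(c)),g(s(h(c)))))))

Decompose r/2: r(Y,M) ≐ r(M,h(c)),  h(s(r(s(Y),g(S)))) ≐ h(s(r(S,N))).
Decompose r/2: Y ≐ M,  M ≐ h(c).
Bind Y := M; substituting into the one remaining equation that mentions Y gives: h(s(r(s(M),g(S)))) ≐ h(s(r(S,N))).
Bind M := h(c); substituting into the remaining equation gives: h(s(r(s(h(c)),g(S)))) ≐ h(s(r(S,N))). Substituting into the earlier binding gives Y := h(c).
Decompose h/1: s(r(s(h(c)),g(S))) ≐ s(r(S,N)).
Decompose s/1: r(s(h(c)),g(S)) ≐ r(S,N).
Decompose r/2: s(h(c)) ≐ S,  g(S) ≐ N.
Bind S := s(h(c)); substituting into the remaining equation gives: g(s(h(c))) ≐ N.
Bind N := g(s(h(c))).
Applying the MGU to either side gives r(r(h(c),h(c)),h(s(r(s(h(c)),g(s(h(c))))))).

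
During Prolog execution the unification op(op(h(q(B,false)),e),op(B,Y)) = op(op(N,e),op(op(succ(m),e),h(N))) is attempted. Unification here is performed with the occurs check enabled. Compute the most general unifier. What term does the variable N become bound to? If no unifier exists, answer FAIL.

Decompose op/2: op(h(q(B,false)),e) = op(N,e),  op(B,Y) = op(op(succ(m),e),h(N)).
Decompose op/2: h(q(B,false)) = N,  e = e.
Bind N := h(q(B,false)); substituting into the one remaining equation that mentions N gives: op(B,Y) = op(op(succ(m),e),h(h(q(B,false)))).
Delete trivial equation e = e.
Decompose op/2: B = op(succ(m),e),  Y = h(h(q(B,false))).
Bind B := op(succ(m),e); substituting into the remaining equation gives: Y = h(h(q(op(succ(m),e),false))). Substituting into the earlier binding gives N := h(q(op(succ(m),e),false)).
Bind Y := h(h(q(op(succ(m),e),false))).
MGU = { N ↦ h(q(op(succ(m),e),false)), B ↦ op(succ(m),e), Y ↦ h(h(q(op(succ(m),e),false))) }, so N ↦ h(q(op(succ(m),e),false)).

h(q(op(succ(m),e),false))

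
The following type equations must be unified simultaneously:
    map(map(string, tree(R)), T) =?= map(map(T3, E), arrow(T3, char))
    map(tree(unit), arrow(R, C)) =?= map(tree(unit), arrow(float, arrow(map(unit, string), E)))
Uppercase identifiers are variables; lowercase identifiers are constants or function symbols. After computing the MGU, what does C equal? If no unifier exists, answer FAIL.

arrow(map(unit, string), tree(float))

Decompose map/2: map(string, tree(R)) =?= map(T3, E),  T =?= arrow(T3, char).
Decompose map/2: string =?= T3,  tree(R) =?= E.
Bind T3 := string; substituting into the one remaining equation that mentions T3 gives: T =?= arrow(string, char).
Bind E := tree(R); substituting into the one remaining equation that mentions E gives: map(tree(unit), arrow(R, C)) =?= map(tree(unit), arrow(float, arrow(map(unit, string), tree(R)))).
Bind T := arrow(string, char); no other remaining equation mentions T.
Decompose map/2: tree(unit) =?= tree(unit),  arrow(R, C) =?= arrow(float, arrow(map(unit, string), tree(R))).
Delete trivial equation tree(unit) =?= tree(unit).
Decompose arrow/2: R =?= float,  C =?= arrow(map(unit, string), tree(R)).
Bind R := float; substituting into the remaining equation gives: C =?= arrow(map(unit, string), tree(float)). Substituting into the earlier binding gives E := tree(float).
Bind C := arrow(map(unit, string), tree(float)).
MGU = { T3 := string, E := tree(float), T := arrow(string, char), R := float, C := arrow(map(unit, string), tree(float)) }, so C := arrow(map(unit, string), tree(float)).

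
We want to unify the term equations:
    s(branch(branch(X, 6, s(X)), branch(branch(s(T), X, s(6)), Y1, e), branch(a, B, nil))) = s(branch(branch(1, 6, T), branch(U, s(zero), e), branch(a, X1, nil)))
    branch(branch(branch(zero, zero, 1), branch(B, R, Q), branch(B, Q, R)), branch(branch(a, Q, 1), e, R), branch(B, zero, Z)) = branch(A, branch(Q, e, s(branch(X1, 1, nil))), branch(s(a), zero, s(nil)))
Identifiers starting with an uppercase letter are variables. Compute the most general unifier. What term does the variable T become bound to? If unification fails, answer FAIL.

FAIL

Decompose s/1: branch(branch(X, 6, s(X)), branch(branch(s(T), X, s(6)), Y1, e), branch(a, B, nil)) = branch(branch(1, 6, T), branch(U, s(zero), e), branch(a, X1, nil)).
Decompose branch/3: branch(X, 6, s(X)) = branch(1, 6, T),  branch(branch(s(T), X, s(6)), Y1, e) = branch(U, s(zero), e),  branch(a, B, nil) = branch(a, X1, nil).
Decompose branch/3: X = 1,  6 = 6,  s(X) = T.
Bind X := 1; substituting into the 2 remaining equations that mention X gives: s(1) = T,  branch(branch(s(T), 1, s(6)), Y1, e) = branch(U, s(zero), e).
Delete trivial equation 6 = 6.
Bind T := s(1); substituting into the one remaining equation that mentions T gives: branch(branch(s(s(1)), 1, s(6)), Y1, e) = branch(U, s(zero), e).
Decompose branch/3: branch(s(s(1)), 1, s(6)) = U,  Y1 = s(zero),  e = e.
Bind U := branch(s(s(1)), 1, s(6)); no other remaining equation mentions U.
Bind Y1 := s(zero); no other remaining equation mentions Y1.
Delete trivial equation e = e.
Decompose branch/3: a = a,  B = X1,  nil = nil.
Delete trivial equation a = a.
Bind B := X1; substituting into the one remaining equation that mentions B gives: branch(branch(branch(zero, zero, 1), branch(X1, R, Q), branch(X1, Q, R)), branch(branch(a, Q, 1), e, R), branch(X1, zero, Z)) = branch(A, branch(Q, e, s(branch(X1, 1, nil))), branch(s(a), zero, s(nil))).
Delete trivial equation nil = nil.
Decompose branch/3: branch(branch(zero, zero, 1), branch(X1, R, Q), branch(X1, Q, R)) = A,  branch(branch(a, Q, 1), e, R) = branch(Q, e, s(branch(X1, 1, nil))),  branch(X1, zero, Z) = branch(s(a), zero, s(nil)).
Bind A := branch(branch(zero, zero, 1), branch(X1, R, Q), branch(X1, Q, R)); no other remaining equation mentions A.
Decompose branch/3: branch(a, Q, 1) = Q,  e = e,  R = s(branch(X1, 1, nil)).
Occurs check fails: Q occurs in branch(a, Q, 1); the equation Q = branch(a, Q, 1) has no finite solution.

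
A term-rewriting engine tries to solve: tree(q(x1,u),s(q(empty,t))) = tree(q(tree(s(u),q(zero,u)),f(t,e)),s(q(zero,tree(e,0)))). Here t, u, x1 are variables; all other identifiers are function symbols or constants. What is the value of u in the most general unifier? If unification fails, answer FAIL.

Decompose tree/2: q(x1,u) = q(tree(s(u),q(zero,u)),f(t,e)),  s(q(empty,t)) = s(q(zero,tree(e,0))).
Decompose q/2: x1 = tree(s(u),q(zero,u)),  u = f(t,e).
Bind x1 := tree(s(u),q(zero,u)); no other remaining equation mentions x1.
Bind u := f(t,e); no other remaining equation mentions u. Substituting into the earlier binding gives x1 := tree(s(f(t,e)),q(zero,f(t,e))).
Decompose s/1: q(empty,t) = q(zero,tree(e,0)).
Decompose q/2: empty = zero,  t = tree(e,0).
Clash: constants empty and zero differ; no unifier exists.

FAIL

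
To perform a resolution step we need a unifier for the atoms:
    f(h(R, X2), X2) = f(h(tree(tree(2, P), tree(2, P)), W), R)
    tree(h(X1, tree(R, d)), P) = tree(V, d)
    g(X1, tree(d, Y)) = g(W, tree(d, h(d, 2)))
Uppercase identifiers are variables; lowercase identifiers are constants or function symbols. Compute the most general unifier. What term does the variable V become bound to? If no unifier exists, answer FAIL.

h(tree(tree(2, d), tree(2, d)), tree(tree(tree(2, d), tree(2, d)), d))

Decompose f/2: h(R, X2) = h(tree(tree(2, P), tree(2, P)), W),  X2 = R.
Decompose h/2: R = tree(tree(2, P), tree(2, P)),  X2 = W.
Bind R := tree(tree(2, P), tree(2, P)); substituting into the 2 remaining equations that mention R gives: X2 = tree(tree(2, P), tree(2, P)),  tree(h(X1, tree(tree(tree(2, P), tree(2, P)), d)), P) = tree(V, d).
Bind X2 := W; substituting into the one remaining equation that mentions X2 gives: W = tree(tree(2, P), tree(2, P)).
Bind W := tree(tree(2, P), tree(2, P)); substituting into the one remaining equation that mentions W gives: g(X1, tree(d, Y)) = g(tree(tree(2, P), tree(2, P)), tree(d, h(d, 2))). Substituting into the earlier binding gives X2 := tree(tree(2, P), tree(2, P)).
Decompose tree/2: h(X1, tree(tree(tree(2, P), tree(2, P)), d)) = V,  P = d.
Bind V := h(X1, tree(tree(tree(2, P), tree(2, P)), d)); no other remaining equation mentions V.
Bind P := d; substituting into the remaining equation gives: g(X1, tree(d, Y)) = g(tree(tree(2, d), tree(2, d)), tree(d, h(d, 2))). Substituting into the earlier bindings gives R := tree(tree(2, d), tree(2, d)), X2 := tree(tree(2, d), tree(2, d)), W := tree(tree(2, d), tree(2, d)), V := h(X1, tree(tree(tree(2, d), tree(2, d)), d)).
Decompose g/2: X1 = tree(tree(2, d), tree(2, d)),  tree(d, Y) = tree(d, h(d, 2)).
Bind X1 := tree(tree(2, d), tree(2, d)); no other remaining equation mentions X1. Substituting into the earlier binding gives V := h(tree(tree(2, d), tree(2, d)), tree(tree(tree(2, d), tree(2, d)), d)).
Decompose tree/2: d = d,  Y = h(d, 2).
Delete trivial equation d = d.
Bind Y := h(d, 2).
MGU = { R ↦ tree(tree(2, d), tree(2, d)), X2 ↦ tree(tree(2, d), tree(2, d)), W ↦ tree(tree(2, d), tree(2, d)), V ↦ h(tree(tree(2, d), tree(2, d)), tree(tree(tree(2, d), tree(2, d)), d)), P ↦ d, X1 ↦ tree(tree(2, d), tree(2, d)), Y ↦ h(d, 2) }, so V ↦ h(tree(tree(2, d), tree(2, d)), tree(tree(tree(2, d), tree(2, d)), d)).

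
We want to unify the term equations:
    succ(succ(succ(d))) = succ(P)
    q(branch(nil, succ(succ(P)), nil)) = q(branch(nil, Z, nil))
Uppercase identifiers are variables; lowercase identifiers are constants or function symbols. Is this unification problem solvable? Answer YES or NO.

YES

Decompose succ/1: succ(succ(d)) = P.
Bind P := succ(succ(d)); substituting into the remaining equation gives: q(branch(nil, succ(succ(succ(succ(d)))), nil)) = q(branch(nil, Z, nil)).
Decompose q/1: branch(nil, succ(succ(succ(succ(d)))), nil) = branch(nil, Z, nil).
Decompose branch/3: nil = nil,  succ(succ(succ(succ(d)))) = Z,  nil = nil.
Delete trivial equation nil = nil.
Bind Z := succ(succ(succ(succ(d)))); no other remaining equation mentions Z.
Delete trivial equation nil = nil.
No equations remain and no clash or occurs-check failure arose, so a unifier exists.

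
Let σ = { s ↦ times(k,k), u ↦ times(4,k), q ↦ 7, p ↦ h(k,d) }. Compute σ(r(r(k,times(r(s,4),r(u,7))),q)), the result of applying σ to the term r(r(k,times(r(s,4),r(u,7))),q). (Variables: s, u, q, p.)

Replace each occurrence of s with times(k,k).
Replace each occurrence of u with times(4,k).
Replace each occurrence of q with 7.
Result: r(r(k,times(r(times(k,k),4),r(times(4,k),7))),7).

r(r(k,times(r(times(k,k),4),r(times(4,k),7))),7)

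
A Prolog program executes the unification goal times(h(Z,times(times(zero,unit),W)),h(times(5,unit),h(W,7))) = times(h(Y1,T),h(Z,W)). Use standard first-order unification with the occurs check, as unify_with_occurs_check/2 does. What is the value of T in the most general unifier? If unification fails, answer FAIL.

FAIL

Decompose times/2: h(Z,times(times(zero,unit),W)) = h(Y1,T),  h(times(5,unit),h(W,7)) = h(Z,W).
Decompose h/2: Z = Y1,  times(times(zero,unit),W) = T.
Bind Z := Y1; substituting into the one remaining equation that mentions Z gives: h(times(5,unit),h(W,7)) = h(Y1,W).
Bind T := times(times(zero,unit),W); no other remaining equation mentions T.
Decompose h/2: times(5,unit) = Y1,  h(W,7) = W.
Bind Y1 := times(5,unit); no other remaining equation mentions Y1. Substituting into the earlier binding gives Z := times(5,unit).
Occurs check fails: W occurs in h(W,7); the equation W = h(W,7) has no finite solution.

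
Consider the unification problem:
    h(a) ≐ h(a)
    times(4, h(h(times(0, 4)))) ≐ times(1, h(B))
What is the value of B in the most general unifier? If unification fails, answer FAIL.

Delete trivial equation h(a) ≐ h(a).
Decompose times/2: 4 ≐ 1,  h(h(times(0, 4))) ≐ h(B).
Clash: constants 4 and 1 differ; no unifier exists.

FAIL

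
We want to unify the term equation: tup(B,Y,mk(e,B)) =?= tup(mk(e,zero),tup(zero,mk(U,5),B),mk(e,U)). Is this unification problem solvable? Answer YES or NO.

YES

Decompose tup/3: B =?= mk(e,zero),  Y =?= tup(zero,mk(U,5),B),  mk(e,B) =?= mk(e,U).
Bind B := mk(e,zero); substituting into the remaining equations gives: Y =?= tup(zero,mk(U,5),mk(e,zero)),  mk(e,mk(e,zero)) =?= mk(e,U).
Bind Y := tup(zero,mk(U,5),mk(e,zero)); no other remaining equation mentions Y.
Decompose mk/2: e =?= e,  mk(e,zero) =?= U.
Delete trivial equation e =?= e.
Bind U := mk(e,zero). Substituting into the earlier binding gives Y := tup(zero,mk(mk(e,zero),5),mk(e,zero)).
No equations remain and no clash or occurs-check failure arose, so a unifier exists.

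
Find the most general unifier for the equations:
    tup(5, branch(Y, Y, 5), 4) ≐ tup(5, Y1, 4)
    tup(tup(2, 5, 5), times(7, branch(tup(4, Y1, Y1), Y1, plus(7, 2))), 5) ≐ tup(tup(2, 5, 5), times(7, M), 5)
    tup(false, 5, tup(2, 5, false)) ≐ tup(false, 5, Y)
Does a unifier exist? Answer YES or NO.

YES

Decompose tup/3: 5 ≐ 5,  branch(Y, Y, 5) ≐ Y1,  4 ≐ 4.
Delete trivial equation 5 ≐ 5.
Bind Y1 := branch(Y, Y, 5); substituting into the one remaining equation that mentions Y1 gives: tup(tup(2, 5, 5), times(7, branch(tup(4, branch(Y, Y, 5), branch(Y, Y, 5)), branch(Y, Y, 5), plus(7, 2))), 5) ≐ tup(tup(2, 5, 5), times(7, M), 5).
Delete trivial equation 4 ≐ 4.
Decompose tup/3: tup(2, 5, 5) ≐ tup(2, 5, 5),  times(7, branch(tup(4, branch(Y, Y, 5), branch(Y, Y, 5)), branch(Y, Y, 5), plus(7, 2))) ≐ times(7, M),  5 ≐ 5.
Delete trivial equation tup(2, 5, 5) ≐ tup(2, 5, 5).
Decompose times/2: 7 ≐ 7,  branch(tup(4, branch(Y, Y, 5), branch(Y, Y, 5)), branch(Y, Y, 5), plus(7, 2)) ≐ M.
Delete trivial equation 7 ≐ 7.
Bind M := branch(tup(4, branch(Y, Y, 5), branch(Y, Y, 5)), branch(Y, Y, 5), plus(7, 2)); no other remaining equation mentions M.
Delete trivial equation 5 ≐ 5.
Decompose tup/3: false ≐ false,  5 ≐ 5,  tup(2, 5, false) ≐ Y.
Delete trivial equation false ≐ false.
Delete trivial equation 5 ≐ 5.
Bind Y := tup(2, 5, false). Substituting into the earlier bindings gives Y1 := branch(tup(2, 5, false), tup(2, 5, false), 5), M := branch(tup(4, branch(tup(2, 5, false), tup(2, 5, false), 5), branch(tup(2, 5, false), tup(2, 5, false), 5)), branch(tup(2, 5, false), tup(2, 5, false), 5), plus(7, 2)).
No equations remain and no clash or occurs-check failure arose, so a unifier exists.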